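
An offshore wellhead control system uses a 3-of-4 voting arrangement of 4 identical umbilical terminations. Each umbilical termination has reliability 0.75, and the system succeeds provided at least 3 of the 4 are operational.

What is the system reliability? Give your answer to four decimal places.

R = Σ_{i=3}^{4} C(4,i) p^i (1−p)^{4−i} with p = 0.75
C(4,3)·0.75^3·0.25^1 = 0.421875
C(4,4)·0.75^4·0.25^0 = 0.316406
Sum = 0.7383

0.7383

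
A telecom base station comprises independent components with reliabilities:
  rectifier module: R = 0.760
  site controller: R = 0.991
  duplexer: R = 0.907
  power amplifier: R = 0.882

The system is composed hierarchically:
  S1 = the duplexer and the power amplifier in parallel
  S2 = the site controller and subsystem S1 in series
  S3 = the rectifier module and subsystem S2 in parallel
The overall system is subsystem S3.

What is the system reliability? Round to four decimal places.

0.9952

Parallel (duplexer and power amplifier): 1 − (1 − 0.907000)(1 − 0.882000) = 0.989026
Series (site controller and [0.989026]): 0.991000 × 0.989026 = 0.980125
Parallel (rectifier module and [0.980125]): 1 − (1 − 0.760000)(1 − 0.980125) = 0.9952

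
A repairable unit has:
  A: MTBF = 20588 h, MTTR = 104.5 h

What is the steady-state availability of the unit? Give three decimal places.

0.995

A(A) = MTBF/(MTBF+MTTR) = 20588/(20588+104.5) = 0.995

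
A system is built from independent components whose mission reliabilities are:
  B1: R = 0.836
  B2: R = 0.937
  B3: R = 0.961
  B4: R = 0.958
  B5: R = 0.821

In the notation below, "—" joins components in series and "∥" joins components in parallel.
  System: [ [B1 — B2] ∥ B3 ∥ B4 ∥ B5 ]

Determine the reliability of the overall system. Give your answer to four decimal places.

Series (B1 and B2): 0.836000 × 0.937000 = 0.783332
Parallel ([0.783332], B3, B4, and B5): 1 − (1 − 0.783332)(1 − 0.961000)(1 − 0.958000)(1 − 0.821000) = 0.9999

0.9999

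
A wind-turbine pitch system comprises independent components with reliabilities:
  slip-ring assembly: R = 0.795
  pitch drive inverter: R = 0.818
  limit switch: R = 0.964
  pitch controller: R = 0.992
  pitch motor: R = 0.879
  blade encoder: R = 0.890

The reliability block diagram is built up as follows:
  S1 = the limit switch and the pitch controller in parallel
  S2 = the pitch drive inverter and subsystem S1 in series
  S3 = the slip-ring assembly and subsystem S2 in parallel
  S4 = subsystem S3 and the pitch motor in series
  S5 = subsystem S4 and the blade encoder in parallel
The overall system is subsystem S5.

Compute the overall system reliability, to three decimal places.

0.983

Parallel (limit switch and pitch controller): 1 − (1 − 0.96400)(1 − 0.99200) = 0.99971
Series (pitch drive inverter and [0.99971]): 0.81800 × 0.99971 = 0.81776
Parallel (slip-ring assembly and [0.81776]): 1 − (1 − 0.79500)(1 − 0.81776) = 0.96264
Series ([0.96264] and pitch motor): 0.96264 × 0.87900 = 0.84616
Parallel ([0.84616] and blade encoder): 1 − (1 − 0.84616)(1 − 0.89000) = 0.983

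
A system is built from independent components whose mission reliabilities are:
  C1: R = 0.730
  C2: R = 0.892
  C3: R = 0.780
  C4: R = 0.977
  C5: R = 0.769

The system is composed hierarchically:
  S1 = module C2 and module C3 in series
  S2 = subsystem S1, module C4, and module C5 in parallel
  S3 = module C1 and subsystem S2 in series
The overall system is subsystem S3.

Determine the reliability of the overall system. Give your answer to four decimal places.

Series (C2 and C3): 0.892000 × 0.780000 = 0.695760
Parallel ([0.695760], C4, and C5): 1 − (1 − 0.695760)(1 − 0.977000)(1 − 0.769000) = 0.998384
Series (C1 and [0.998384]): 0.730000 × 0.998384 = 0.7288

0.7288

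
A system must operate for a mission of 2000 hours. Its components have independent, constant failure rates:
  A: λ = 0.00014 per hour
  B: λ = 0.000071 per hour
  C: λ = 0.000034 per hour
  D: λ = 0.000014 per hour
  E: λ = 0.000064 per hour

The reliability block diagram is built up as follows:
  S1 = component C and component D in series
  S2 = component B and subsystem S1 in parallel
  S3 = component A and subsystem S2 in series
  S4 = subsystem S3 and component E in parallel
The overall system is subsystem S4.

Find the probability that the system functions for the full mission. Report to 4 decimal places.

0.9696

R(A) = exp(−0.00014 × 2000) = 0.755784
R(B) = exp(−0.000071 × 2000) = 0.867621
R(C) = exp(−0.000034 × 2000) = 0.934260
R(D) = exp(−0.000014 × 2000) = 0.972388
R(E) = exp(−0.000064 × 2000) = 0.879853
Series (C and D): 0.934260 × 0.972388 = 0.908463
Parallel (B and [0.908463]): 1 − (1 − 0.867621)(1 − 0.908463) = 0.987882
Series (A and [0.987882]): 0.755784 × 0.987882 = 0.746625
Parallel ([0.746625] and E): 1 − (1 − 0.746625)(1 − 0.879853) = 0.9696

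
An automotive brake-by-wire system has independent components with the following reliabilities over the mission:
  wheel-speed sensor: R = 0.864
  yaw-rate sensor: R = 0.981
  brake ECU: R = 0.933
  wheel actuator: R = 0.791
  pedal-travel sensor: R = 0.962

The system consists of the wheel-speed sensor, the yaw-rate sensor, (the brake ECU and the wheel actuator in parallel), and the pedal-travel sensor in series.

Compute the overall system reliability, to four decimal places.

0.8040

Parallel (brake ECU and wheel actuator): 1 − (1 − 0.933000)(1 − 0.791000) = 0.985997
Series (wheel-speed sensor, yaw-rate sensor, [0.985997], and pedal-travel sensor): 0.864000 × 0.981000 × 0.985997 × 0.962000 = 0.8040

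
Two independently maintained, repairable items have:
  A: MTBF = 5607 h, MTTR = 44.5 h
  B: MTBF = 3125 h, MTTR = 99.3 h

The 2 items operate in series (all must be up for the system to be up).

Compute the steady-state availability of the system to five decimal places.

0.96157

A(A) = MTBF/(MTBF+MTTR) = 5607/(5607+44.5) = 0.992126
A(B) = MTBF/(MTBF+MTTR) = 3125/(3125+99.3) = 0.969203
Series availability: 0.992126 × 0.969203 = 0.96157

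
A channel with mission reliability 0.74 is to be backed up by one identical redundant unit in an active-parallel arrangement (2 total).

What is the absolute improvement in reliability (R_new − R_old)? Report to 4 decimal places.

0.1924

R_before = 0.74
R_after = 1 − (1 − 0.74)^2 = 0.9324
ΔR = 0.9324 − 0.74 = 0.1924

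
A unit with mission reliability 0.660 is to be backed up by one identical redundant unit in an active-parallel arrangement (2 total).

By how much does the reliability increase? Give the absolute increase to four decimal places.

R_before = 0.660
R_after = 1 − (1 − 0.660)^2 = 0.8844
ΔR = 0.8844 − 0.660 = 0.2244

0.2244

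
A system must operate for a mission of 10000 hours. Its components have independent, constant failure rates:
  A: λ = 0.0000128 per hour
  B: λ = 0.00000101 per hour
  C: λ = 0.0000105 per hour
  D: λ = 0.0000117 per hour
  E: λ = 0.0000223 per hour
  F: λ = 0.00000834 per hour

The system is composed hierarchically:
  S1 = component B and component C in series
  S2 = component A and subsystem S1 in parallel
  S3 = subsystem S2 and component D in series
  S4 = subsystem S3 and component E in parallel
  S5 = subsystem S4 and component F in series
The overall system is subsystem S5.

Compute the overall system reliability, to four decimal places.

0.8975

R(A) = exp(−0.0000128 × 10000) = 0.879853
R(B) = exp(−0.00000101 × 10000) = 0.989951
R(C) = exp(−0.0000105 × 10000) = 0.900325
R(D) = exp(−0.0000117 × 10000) = 0.889585
R(E) = exp(−0.0000223 × 10000) = 0.800115
R(F) = exp(−0.00000834 × 10000) = 0.919983
Series (B and C): 0.989951 × 0.900325 = 0.891278
Parallel (A and [0.891278]): 1 − (1 − 0.879853)(1 − 0.891278) = 0.986937
Series ([0.986937] and D): 0.986937 × 0.889585 = 0.877964
Parallel ([0.877964] and E): 1 − (1 − 0.877964)(1 − 0.800115) = 0.975607
Series ([0.975607] and F): 0.975607 × 0.919983 = 0.8975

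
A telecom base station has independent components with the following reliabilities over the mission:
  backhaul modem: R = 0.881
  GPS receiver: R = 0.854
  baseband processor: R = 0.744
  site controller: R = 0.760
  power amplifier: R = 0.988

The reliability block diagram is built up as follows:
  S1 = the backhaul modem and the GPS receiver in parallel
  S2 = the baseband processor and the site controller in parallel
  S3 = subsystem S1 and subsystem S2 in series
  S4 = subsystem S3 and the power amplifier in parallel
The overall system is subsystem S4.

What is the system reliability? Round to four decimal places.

0.9991

Parallel (backhaul modem and GPS receiver): 1 − (1 − 0.881000)(1 − 0.854000) = 0.982626
Parallel (baseband processor and site controller): 1 − (1 − 0.744000)(1 − 0.760000) = 0.938560
Series ([0.982626] and [0.938560]): 0.982626 × 0.938560 = 0.922253
Parallel ([0.922253] and power amplifier): 1 − (1 − 0.922253)(1 − 0.988000) = 0.9991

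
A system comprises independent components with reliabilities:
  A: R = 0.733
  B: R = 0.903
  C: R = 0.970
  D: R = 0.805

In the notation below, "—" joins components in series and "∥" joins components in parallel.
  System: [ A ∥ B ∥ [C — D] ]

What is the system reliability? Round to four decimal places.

Series (C and D): 0.970000 × 0.805000 = 0.780850
Parallel (A, B, and [0.780850]): 1 − (1 − 0.733000)(1 − 0.903000)(1 − 0.780850) = 0.9943

0.9943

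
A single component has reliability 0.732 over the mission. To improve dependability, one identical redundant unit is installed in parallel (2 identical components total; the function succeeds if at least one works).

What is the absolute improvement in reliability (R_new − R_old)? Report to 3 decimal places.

R_before = 0.732
R_after = 1 − (1 − 0.732)^2 = 0.928
ΔR = 0.928 − 0.732 = 0.196

0.196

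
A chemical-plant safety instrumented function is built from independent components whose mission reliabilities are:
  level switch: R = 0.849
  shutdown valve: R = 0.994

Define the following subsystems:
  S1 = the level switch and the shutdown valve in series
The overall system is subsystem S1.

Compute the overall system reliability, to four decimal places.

0.8439

Series (level switch and shutdown valve): 0.849000 × 0.994000 = 0.8439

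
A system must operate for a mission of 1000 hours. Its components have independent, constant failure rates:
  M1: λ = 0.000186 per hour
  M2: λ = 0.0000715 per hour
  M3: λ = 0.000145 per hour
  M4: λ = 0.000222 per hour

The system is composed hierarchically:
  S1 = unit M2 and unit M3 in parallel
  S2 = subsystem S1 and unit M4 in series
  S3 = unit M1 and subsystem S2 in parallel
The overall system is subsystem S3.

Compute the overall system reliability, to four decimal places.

0.9649

R(M1) = exp(−0.000186 × 1000) = 0.830274
R(M2) = exp(−0.0000715 × 1000) = 0.930996
R(M3) = exp(−0.000145 × 1000) = 0.865022
R(M4) = exp(−0.000222 × 1000) = 0.800915
Parallel (M2 and M3): 1 − (1 − 0.930996)(1 − 0.865022) = 0.990686
Series ([0.990686] and M4): 0.990686 × 0.800915 = 0.793455
Parallel (M1 and [0.793455]): 1 − (1 − 0.830274)(1 − 0.793455) = 0.9649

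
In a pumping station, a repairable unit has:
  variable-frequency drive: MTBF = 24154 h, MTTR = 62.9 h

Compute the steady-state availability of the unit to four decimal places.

0.9974

A(variable-frequency drive) = MTBF/(MTBF+MTTR) = 24154/(24154+62.9) = 0.9974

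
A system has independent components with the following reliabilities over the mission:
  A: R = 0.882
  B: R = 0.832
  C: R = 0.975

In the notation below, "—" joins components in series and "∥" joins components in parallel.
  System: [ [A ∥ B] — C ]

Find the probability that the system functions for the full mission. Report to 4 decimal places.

Parallel (A and B): 1 − (1 − 0.882000)(1 − 0.832000) = 0.980176
Series ([0.980176] and C): 0.980176 × 0.975000 = 0.9557

0.9557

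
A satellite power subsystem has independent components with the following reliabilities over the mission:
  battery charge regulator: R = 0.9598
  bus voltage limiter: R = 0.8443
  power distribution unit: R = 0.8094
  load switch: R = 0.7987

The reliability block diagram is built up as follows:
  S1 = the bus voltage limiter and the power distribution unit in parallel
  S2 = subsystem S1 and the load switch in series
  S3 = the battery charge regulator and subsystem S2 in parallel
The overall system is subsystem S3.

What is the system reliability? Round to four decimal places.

Parallel (bus voltage limiter and power distribution unit): 1 − (1 − 0.844300)(1 − 0.809400) = 0.970324
Series ([0.970324] and load switch): 0.970324 × 0.798700 = 0.774998
Parallel (battery charge regulator and [0.774998]): 1 − (1 − 0.959800)(1 − 0.774998) = 0.9910

0.9910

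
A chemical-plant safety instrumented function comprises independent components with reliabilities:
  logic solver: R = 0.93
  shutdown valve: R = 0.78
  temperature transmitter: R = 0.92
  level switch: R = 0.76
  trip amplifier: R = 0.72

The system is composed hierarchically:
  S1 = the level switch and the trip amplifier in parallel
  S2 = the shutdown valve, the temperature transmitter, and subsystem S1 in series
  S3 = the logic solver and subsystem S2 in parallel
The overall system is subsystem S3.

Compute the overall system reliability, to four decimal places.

Parallel (level switch and trip amplifier): 1 − (1 − 0.760000)(1 − 0.720000) = 0.932800
Series (shutdown valve, temperature transmitter, and [0.932800]): 0.780000 × 0.920000 × 0.932800 = 0.669377
Parallel (logic solver and [0.669377]): 1 − (1 − 0.930000)(1 − 0.669377) = 0.9769

0.9769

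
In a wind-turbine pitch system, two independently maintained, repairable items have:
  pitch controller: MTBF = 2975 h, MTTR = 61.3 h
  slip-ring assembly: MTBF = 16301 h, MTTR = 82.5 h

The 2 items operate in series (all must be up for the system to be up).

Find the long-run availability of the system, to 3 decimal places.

A(pitch controller) = MTBF/(MTBF+MTTR) = 2975/(2975+61.3) = 0.979811
A(slip-ring assembly) = MTBF/(MTBF+MTTR) = 16301/(16301+82.5) = 0.994964
Series availability: 0.979811 × 0.994964 = 0.975

0.975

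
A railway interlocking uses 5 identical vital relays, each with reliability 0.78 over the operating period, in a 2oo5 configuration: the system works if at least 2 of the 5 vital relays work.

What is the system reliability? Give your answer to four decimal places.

0.9903

R = Σ_{i=2}^{5} C(5,i) p^i (1−p)^{5−i} with p = 0.78
C(5,2)·0.78^2·0.22^3 = 0.064782
C(5,3)·0.78^3·0.22^2 = 0.229683
C(5,4)·0.78^4·0.22^1 = 0.407166
C(5,5)·0.78^5·0.22^0 = 0.288717
Sum = 0.9903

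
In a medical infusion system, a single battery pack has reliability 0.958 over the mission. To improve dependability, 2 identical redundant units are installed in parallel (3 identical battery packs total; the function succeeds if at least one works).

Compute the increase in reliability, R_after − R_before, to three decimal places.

0.042

R_before = 0.958
R_after = 1 − (1 − 0.958)^3 = 1.000
ΔR = 1.000 − 0.958 = 0.042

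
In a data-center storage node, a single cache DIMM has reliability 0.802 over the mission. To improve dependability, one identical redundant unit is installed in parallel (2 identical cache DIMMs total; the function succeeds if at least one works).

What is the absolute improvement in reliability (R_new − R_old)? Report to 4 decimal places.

R_before = 0.802
R_after = 1 − (1 − 0.802)^2 = 0.9608
ΔR = 0.9608 − 0.802 = 0.1588

0.1588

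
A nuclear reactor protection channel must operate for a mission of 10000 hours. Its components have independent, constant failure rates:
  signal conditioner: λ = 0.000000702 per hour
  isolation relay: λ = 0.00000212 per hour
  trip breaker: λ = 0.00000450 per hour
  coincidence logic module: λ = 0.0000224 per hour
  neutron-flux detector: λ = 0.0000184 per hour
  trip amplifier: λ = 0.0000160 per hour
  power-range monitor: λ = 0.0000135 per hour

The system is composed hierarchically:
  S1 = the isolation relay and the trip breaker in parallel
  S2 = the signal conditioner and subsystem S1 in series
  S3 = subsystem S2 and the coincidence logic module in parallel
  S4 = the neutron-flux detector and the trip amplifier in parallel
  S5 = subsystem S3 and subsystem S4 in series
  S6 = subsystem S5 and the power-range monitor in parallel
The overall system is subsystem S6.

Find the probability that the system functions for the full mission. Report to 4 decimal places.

0.9967

R(signal conditioner) = exp(−0.000000702 × 10000) = 0.993005
R(isolation relay) = exp(−0.00000212 × 10000) = 0.979023
R(trip breaker) = exp(−0.00000450 × 10000) = 0.955997
R(coincidence logic module) = exp(−0.0000224 × 10000) = 0.799315
R(neutron-flux detector) = exp(−0.0000184 × 10000) = 0.831936
R(trip amplifier) = exp(−0.0000160 × 10000) = 0.852144
R(power-range monitor) = exp(−0.0000135 × 10000) = 0.873716
Parallel (isolation relay and trip breaker): 1 − (1 − 0.979023)(1 − 0.955997) = 0.999077
Series (signal conditioner and [0.999077]): 0.993005 × 0.999077 = 0.992088
Parallel ([0.992088] and coincidence logic module): 1 − (1 − 0.992088)(1 − 0.799315) = 0.998412
Parallel (neutron-flux detector and trip amplifier): 1 − (1 − 0.831936)(1 − 0.852144) = 0.975151
Series ([0.998412] and [0.975151]): 0.998412 × 0.975151 = 0.973602
Parallel ([0.973602] and power-range monitor): 1 − (1 − 0.973602)(1 − 0.873716) = 0.9967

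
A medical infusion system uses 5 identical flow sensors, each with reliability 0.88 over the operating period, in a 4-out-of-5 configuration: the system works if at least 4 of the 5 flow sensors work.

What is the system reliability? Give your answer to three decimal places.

R = Σ_{i=4}^{5} C(5,i) p^i (1−p)^{5−i} with p = 0.88
C(5,4)·0.88^4·0.12^1 = 0.35982
C(5,5)·0.88^5·0.12^0 = 0.52773
Sum = 0.888

0.888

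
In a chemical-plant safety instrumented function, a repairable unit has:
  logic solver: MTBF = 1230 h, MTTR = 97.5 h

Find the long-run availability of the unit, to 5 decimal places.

A(logic solver) = MTBF/(MTBF+MTTR) = 1230/(1230+97.5) = 0.92655

0.92655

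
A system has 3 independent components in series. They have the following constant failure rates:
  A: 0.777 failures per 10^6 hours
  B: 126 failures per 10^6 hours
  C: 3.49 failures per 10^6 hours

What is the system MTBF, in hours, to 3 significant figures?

Series of exponential components: λ_sys = Σ λ_i
λ_sys = 0.000000777 + 0.000126 + 0.00000349 = 1.3027e-04 /h
MTBF = 1 / λ_sys = 7680 h

7680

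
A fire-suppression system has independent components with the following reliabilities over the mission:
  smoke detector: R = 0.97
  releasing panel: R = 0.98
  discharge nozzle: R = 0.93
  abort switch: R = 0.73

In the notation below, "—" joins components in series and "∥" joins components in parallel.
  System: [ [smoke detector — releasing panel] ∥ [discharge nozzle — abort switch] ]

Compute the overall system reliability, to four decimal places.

Series (smoke detector and releasing panel): 0.970000 × 0.980000 = 0.950600
Series (discharge nozzle and abort switch): 0.930000 × 0.730000 = 0.678900
Parallel ([0.950600] and [0.678900]): 1 − (1 − 0.950600)(1 − 0.678900) = 0.9841

0.9841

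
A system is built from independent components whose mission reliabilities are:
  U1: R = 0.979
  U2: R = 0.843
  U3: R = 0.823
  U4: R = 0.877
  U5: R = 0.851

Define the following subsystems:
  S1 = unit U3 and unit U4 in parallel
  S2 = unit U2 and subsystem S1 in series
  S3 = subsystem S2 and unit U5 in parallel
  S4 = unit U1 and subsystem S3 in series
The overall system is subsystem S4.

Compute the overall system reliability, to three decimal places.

0.953

Parallel (U3 and U4): 1 − (1 − 0.82300)(1 − 0.87700) = 0.97823
Series (U2 and [0.97823]): 0.84300 × 0.97823 = 0.82465
Parallel ([0.82465] and U5): 1 − (1 − 0.82465)(1 − 0.85100) = 0.97387
Series (U1 and [0.97387]): 0.97900 × 0.97387 = 0.953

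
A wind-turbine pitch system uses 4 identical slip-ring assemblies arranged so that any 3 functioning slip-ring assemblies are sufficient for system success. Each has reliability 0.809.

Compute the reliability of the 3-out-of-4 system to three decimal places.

0.833

R = Σ_{i=3}^{4} C(4,i) p^i (1−p)^{4−i} with p = 0.809
C(4,3)·0.809^3·0.191^1 = 0.40452
C(4,4)·0.809^4·0.191^0 = 0.42835
Sum = 0.833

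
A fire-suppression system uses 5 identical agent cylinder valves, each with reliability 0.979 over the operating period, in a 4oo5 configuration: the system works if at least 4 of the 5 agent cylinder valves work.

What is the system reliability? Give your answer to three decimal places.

R = Σ_{i=4}^{5} C(5,i) p^i (1−p)^{5−i} with p = 0.979
C(5,4)·0.979^4·0.021^1 = 0.09645
C(5,5)·0.979^5·0.021^0 = 0.89932
Sum = 0.996

0.996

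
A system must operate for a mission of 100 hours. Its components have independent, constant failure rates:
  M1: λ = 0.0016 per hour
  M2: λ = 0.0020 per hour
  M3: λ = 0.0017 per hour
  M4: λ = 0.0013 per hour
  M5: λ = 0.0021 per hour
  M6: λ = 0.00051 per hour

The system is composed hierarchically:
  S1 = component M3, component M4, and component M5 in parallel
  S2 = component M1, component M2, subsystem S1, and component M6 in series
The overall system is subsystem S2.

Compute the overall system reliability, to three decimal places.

R(M1) = exp(−0.0016 × 100) = 0.85214
R(M2) = exp(−0.0020 × 100) = 0.81873
R(M3) = exp(−0.0017 × 100) = 0.84366
R(M4) = exp(−0.0013 × 100) = 0.87810
R(M5) = exp(−0.0021 × 100) = 0.81058
R(M6) = exp(−0.00051 × 100) = 0.95028
Parallel (M3, M4, and M5): 1 − (1 − 0.84366)(1 − 0.87810)(1 − 0.81058) = 0.99639
Series (M1, M2, [0.99639], and M6): 0.85214 × 0.81873 × 0.99639 × 0.95028 = 0.661

0.661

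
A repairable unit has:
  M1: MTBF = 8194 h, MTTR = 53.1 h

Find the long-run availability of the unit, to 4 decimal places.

0.9936

A(M1) = MTBF/(MTBF+MTTR) = 8194/(8194+53.1) = 0.9936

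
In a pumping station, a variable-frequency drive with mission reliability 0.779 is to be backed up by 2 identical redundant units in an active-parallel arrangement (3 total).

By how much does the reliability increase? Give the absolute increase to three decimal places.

0.210

R_before = 0.779
R_after = 1 − (1 − 0.779)^3 = 0.989
ΔR = 0.989 − 0.779 = 0.210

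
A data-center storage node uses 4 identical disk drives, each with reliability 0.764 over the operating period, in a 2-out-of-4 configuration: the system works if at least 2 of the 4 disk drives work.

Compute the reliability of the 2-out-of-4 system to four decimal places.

R = Σ_{i=2}^{4} C(4,i) p^i (1−p)^{4−i} with p = 0.764
C(4,2)·0.764^2·0.236^2 = 0.195057
C(4,3)·0.764^3·0.236^1 = 0.420971
C(4,4)·0.764^4·0.236^0 = 0.340701
Sum = 0.9567

0.9567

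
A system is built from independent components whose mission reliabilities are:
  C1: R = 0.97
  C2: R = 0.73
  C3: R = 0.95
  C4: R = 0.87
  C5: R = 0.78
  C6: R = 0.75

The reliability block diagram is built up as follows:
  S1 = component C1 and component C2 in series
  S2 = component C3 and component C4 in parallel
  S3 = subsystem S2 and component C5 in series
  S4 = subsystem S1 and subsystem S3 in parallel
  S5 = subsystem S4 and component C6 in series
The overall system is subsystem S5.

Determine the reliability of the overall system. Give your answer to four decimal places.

Series (C1 and C2): 0.970000 × 0.730000 = 0.708100
Parallel (C3 and C4): 1 − (1 − 0.950000)(1 − 0.870000) = 0.993500
Series ([0.993500] and C5): 0.993500 × 0.780000 = 0.774930
Parallel ([0.708100] and [0.774930]): 1 − (1 − 0.708100)(1 − 0.774930) = 0.934302
Series ([0.934302] and C6): 0.934302 × 0.750000 = 0.7007

0.7007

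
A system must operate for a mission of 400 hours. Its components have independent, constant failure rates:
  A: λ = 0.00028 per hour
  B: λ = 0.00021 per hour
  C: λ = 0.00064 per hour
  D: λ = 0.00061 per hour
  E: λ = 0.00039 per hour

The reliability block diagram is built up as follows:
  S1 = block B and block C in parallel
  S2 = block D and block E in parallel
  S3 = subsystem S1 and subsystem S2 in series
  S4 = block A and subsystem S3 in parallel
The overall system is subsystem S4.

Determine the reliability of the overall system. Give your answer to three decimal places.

R(A) = exp(−0.00028 × 400) = 0.89404
R(B) = exp(−0.00021 × 400) = 0.91943
R(C) = exp(−0.00064 × 400) = 0.77414
R(D) = exp(−0.00061 × 400) = 0.78349
R(E) = exp(−0.00039 × 400) = 0.85556
Parallel (B and C): 1 − (1 − 0.91943)(1 − 0.77414) = 0.98180
Parallel (D and E): 1 − (1 − 0.78349)(1 − 0.85556) = 0.96873
Series ([0.98180] and [0.96873]): 0.98180 × 0.96873 = 0.95110
Parallel (A and [0.95110]): 1 − (1 − 0.89404)(1 − 0.95110) = 0.995

0.995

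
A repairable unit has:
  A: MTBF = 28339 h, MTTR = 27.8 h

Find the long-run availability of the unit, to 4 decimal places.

A(A) = MTBF/(MTBF+MTTR) = 28339/(28339+27.8) = 0.9990

0.9990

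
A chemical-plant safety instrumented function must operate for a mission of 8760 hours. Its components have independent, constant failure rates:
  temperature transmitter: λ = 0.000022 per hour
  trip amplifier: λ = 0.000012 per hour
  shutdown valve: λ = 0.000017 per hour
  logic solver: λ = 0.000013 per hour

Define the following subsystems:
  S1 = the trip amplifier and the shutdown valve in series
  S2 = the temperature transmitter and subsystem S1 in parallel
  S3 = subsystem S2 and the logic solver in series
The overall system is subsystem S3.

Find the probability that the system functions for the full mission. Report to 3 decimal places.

0.857

R(temperature transmitter) = exp(−0.000022 × 8760) = 0.82471
R(trip amplifier) = exp(−0.000012 × 8760) = 0.90022
R(shutdown valve) = exp(−0.000017 × 8760) = 0.86164
R(logic solver) = exp(−0.000013 × 8760) = 0.89237
Series (trip amplifier and shutdown valve): 0.90022 × 0.86164 = 0.77567
Parallel (temperature transmitter and [0.77567]): 1 − (1 − 0.82471)(1 − 0.77567) = 0.96068
Series ([0.96068] and logic solver): 0.96068 × 0.89237 = 0.857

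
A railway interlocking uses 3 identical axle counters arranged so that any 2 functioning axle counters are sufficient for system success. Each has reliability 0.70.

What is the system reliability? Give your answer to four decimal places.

0.7840

R = Σ_{i=2}^{3} C(3,i) p^i (1−p)^{3−i} with p = 0.70
C(3,2)·0.70^2·0.30^1 = 0.441000
C(3,3)·0.70^3·0.30^0 = 0.343000
Sum = 0.7840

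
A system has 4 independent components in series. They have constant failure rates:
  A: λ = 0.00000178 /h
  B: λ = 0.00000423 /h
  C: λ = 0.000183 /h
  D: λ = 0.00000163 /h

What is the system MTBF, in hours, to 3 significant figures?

5250

Series of exponential components: λ_sys = Σ λ_i
λ_sys = 0.00000178 + 0.00000423 + 0.000183 + 0.00000163 = 1.9064e-04 /h
MTBF = 1 / λ_sys = 5250 h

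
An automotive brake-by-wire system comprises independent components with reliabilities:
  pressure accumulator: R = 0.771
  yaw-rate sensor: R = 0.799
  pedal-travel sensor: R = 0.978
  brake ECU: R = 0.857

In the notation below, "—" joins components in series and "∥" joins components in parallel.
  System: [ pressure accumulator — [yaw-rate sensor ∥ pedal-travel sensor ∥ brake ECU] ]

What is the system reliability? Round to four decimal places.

0.7705

Parallel (yaw-rate sensor, pedal-travel sensor, and brake ECU): 1 − (1 − 0.799000)(1 − 0.978000)(1 − 0.857000) = 0.999368
Series (pressure accumulator and [0.999368]): 0.771000 × 0.999368 = 0.7705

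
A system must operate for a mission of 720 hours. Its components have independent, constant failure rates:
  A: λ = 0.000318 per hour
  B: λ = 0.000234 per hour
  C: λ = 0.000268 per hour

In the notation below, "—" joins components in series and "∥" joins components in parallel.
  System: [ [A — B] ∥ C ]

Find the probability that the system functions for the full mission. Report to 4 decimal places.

R(A) = exp(−0.000318 × 720) = 0.795360
R(B) = exp(−0.000234 × 720) = 0.844948
R(C) = exp(−0.000268 × 720) = 0.824515
Series (A and B): 0.795360 × 0.844948 = 0.672038
Parallel ([0.672038] and C): 1 − (1 − 0.672038)(1 − 0.824515) = 0.9424

0.9424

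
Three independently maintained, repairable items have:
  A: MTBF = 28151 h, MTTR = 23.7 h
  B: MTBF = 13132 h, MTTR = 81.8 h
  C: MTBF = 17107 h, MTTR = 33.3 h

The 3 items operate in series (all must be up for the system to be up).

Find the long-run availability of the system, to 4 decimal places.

A(A) = MTBF/(MTBF+MTTR) = 28151/(28151+23.7) = 0.999159
A(B) = MTBF/(MTBF+MTTR) = 13132/(13132+81.8) = 0.993810
A(C) = MTBF/(MTBF+MTTR) = 17107/(17107+33.3) = 0.998057
Series availability: 0.999159 × 0.993810 × 0.998057 = 0.9910

0.9910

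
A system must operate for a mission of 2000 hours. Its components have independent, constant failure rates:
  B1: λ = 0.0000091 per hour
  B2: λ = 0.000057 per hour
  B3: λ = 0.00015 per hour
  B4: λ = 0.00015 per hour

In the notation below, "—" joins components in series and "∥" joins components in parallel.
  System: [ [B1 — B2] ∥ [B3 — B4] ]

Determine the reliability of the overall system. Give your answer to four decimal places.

0.9441

R(B1) = exp(−0.0000091 × 2000) = 0.981965
R(B2) = exp(−0.000057 × 2000) = 0.892258
R(B3) = exp(−0.00015 × 2000) = 0.740818
R(B4) = exp(−0.00015 × 2000) = 0.740818
Series (B1 and B2): 0.981965 × 0.892258 = 0.876166
Series (B3 and B4): 0.740818 × 0.740818 = 0.548811
Parallel ([0.876166] and [0.548811]): 1 − (1 − 0.876166)(1 − 0.548811) = 0.9441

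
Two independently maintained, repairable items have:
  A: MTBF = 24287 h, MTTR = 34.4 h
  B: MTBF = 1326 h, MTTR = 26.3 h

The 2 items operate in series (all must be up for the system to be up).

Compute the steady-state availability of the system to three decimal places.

A(A) = MTBF/(MTBF+MTTR) = 24287/(24287+34.4) = 0.998586
A(B) = MTBF/(MTBF+MTTR) = 1326/(1326+26.3) = 0.980552
Series availability: 0.998586 × 0.980552 = 0.979

0.979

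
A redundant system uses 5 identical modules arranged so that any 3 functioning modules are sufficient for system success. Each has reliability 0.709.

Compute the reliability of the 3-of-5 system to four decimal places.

R = Σ_{i=3}^{5} C(5,i) p^i (1−p)^{5−i} with p = 0.709
C(5,3)·0.709^3·0.291^2 = 0.301804
C(5,4)·0.709^4·0.291^1 = 0.367661
C(5,5)·0.709^5·0.291^0 = 0.179156
Sum = 0.8486

0.8486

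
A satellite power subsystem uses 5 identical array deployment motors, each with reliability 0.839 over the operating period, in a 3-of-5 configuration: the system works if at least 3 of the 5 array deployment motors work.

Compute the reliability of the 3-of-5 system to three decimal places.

0.968

R = Σ_{i=3}^{5} C(5,i) p^i (1−p)^{5−i} with p = 0.839
C(5,3)·0.839^3·0.161^2 = 0.15309
C(5,4)·0.839^4·0.161^1 = 0.39888
C(5,5)·0.839^5·0.161^0 = 0.41573
Sum = 0.968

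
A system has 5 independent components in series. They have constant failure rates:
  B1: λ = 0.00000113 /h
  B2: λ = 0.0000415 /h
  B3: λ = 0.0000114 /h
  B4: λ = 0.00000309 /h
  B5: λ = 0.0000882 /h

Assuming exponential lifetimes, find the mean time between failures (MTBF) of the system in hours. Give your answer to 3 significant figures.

Series of exponential components: λ_sys = Σ λ_i
λ_sys = 0.00000113 + 0.0000415 + 0.0000114 + 0.00000309 + 0.0000882 = 1.4532e-04 /h
MTBF = 1 / λ_sys = 6880 h

6880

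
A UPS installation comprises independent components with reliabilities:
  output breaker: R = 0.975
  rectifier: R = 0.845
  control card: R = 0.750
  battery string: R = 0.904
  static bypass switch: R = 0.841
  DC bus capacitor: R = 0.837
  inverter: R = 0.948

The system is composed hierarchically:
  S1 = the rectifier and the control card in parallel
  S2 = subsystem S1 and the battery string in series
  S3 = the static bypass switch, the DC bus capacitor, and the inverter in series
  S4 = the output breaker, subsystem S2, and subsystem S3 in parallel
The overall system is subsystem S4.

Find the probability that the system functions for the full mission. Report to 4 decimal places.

0.9989

Parallel (rectifier and control card): 1 − (1 − 0.845000)(1 − 0.750000) = 0.961250
Series ([0.961250] and battery string): 0.961250 × 0.904000 = 0.868970
Series (static bypass switch, DC bus capacitor, and inverter): 0.841000 × 0.837000 × 0.948000 = 0.667313
Parallel (output breaker, [0.868970], and [0.667313]): 1 − (1 − 0.975000)(1 − 0.868970)(1 − 0.667313) = 0.9989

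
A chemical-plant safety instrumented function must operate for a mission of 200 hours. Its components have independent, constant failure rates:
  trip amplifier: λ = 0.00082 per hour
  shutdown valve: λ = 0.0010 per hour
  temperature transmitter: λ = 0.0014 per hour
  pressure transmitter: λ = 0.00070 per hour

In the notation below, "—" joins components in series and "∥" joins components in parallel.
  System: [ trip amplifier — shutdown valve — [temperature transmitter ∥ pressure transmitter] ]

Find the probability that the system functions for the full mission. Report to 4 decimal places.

R(trip amplifier) = exp(−0.00082 × 200) = 0.848742
R(shutdown valve) = exp(−0.0010 × 200) = 0.818731
R(temperature transmitter) = exp(−0.0014 × 200) = 0.755784
R(pressure transmitter) = exp(−0.00070 × 200) = 0.869358
Parallel (temperature transmitter and pressure transmitter): 1 − (1 − 0.755784)(1 − 0.869358) = 0.968095
Series (trip amplifier, shutdown valve, and [0.968095]): 0.848742 × 0.818731 × 0.968095 = 0.6727

0.6727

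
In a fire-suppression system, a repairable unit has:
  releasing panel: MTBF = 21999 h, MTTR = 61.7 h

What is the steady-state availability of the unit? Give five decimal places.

A(releasing panel) = MTBF/(MTBF+MTTR) = 21999/(21999+61.7) = 0.99720

0.99720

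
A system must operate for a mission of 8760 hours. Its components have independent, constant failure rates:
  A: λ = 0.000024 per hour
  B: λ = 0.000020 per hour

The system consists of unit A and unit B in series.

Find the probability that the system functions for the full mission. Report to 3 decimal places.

R(A) = exp(−0.000024 × 8760) = 0.81039
R(B) = exp(−0.000020 × 8760) = 0.83929
Series (A and B): 0.81039 × 0.83929 = 0.680

0.680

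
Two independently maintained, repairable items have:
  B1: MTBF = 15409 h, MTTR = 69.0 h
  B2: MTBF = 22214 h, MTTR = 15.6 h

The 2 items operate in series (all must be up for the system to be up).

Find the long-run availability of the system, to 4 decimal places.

0.9948

A(B1) = MTBF/(MTBF+MTTR) = 15409/(15409+69.0) = 0.995542
A(B2) = MTBF/(MTBF+MTTR) = 22214/(22214+15.6) = 0.999298
Series availability: 0.995542 × 0.999298 = 0.9948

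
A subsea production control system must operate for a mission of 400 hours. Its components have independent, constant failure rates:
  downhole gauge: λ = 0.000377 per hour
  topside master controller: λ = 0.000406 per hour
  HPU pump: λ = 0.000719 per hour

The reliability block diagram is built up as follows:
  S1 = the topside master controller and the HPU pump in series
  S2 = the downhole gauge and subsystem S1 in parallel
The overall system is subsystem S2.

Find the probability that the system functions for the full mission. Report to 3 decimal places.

0.949

R(downhole gauge) = exp(−0.000377 × 400) = 0.86002
R(topside master controller) = exp(−0.000406 × 400) = 0.85010
R(HPU pump) = exp(−0.000719 × 400) = 0.75006
Series (topside master controller and HPU pump): 0.85010 × 0.75006 = 0.63763
Parallel (downhole gauge and [0.63763]): 1 − (1 − 0.86002)(1 − 0.63763) = 0.949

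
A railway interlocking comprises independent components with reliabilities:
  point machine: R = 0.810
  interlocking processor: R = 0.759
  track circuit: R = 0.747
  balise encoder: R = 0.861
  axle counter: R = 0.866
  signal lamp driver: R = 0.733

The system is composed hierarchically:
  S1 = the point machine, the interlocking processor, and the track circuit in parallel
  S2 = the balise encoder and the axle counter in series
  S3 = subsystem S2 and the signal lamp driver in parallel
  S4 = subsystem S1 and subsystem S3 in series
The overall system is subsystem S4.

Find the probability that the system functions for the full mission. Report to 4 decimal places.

0.9213

Parallel (point machine, interlocking processor, and track circuit): 1 − (1 − 0.810000)(1 − 0.759000)(1 − 0.747000) = 0.988415
Series (balise encoder and axle counter): 0.861000 × 0.866000 = 0.745626
Parallel ([0.745626] and signal lamp driver): 1 − (1 − 0.745626)(1 − 0.733000) = 0.932082
Series ([0.988415] and [0.932082]): 0.988415 × 0.932082 = 0.9213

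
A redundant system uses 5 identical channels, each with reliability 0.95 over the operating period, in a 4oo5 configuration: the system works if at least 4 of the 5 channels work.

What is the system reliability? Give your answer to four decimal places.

R = Σ_{i=4}^{5} C(5,i) p^i (1−p)^{5−i} with p = 0.95
C(5,4)·0.95^4·0.05^1 = 0.203627
C(5,5)·0.95^5·0.05^0 = 0.773781
Sum = 0.9774

0.9774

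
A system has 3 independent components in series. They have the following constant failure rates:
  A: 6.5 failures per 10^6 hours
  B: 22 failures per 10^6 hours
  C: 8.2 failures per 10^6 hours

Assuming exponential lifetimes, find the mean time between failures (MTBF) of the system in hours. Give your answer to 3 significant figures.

Series of exponential components: λ_sys = Σ λ_i
λ_sys = 0.0000065 + 0.000022 + 0.0000082 = 3.6700e-05 /h
MTBF = 1 / λ_sys = 27200 h

27200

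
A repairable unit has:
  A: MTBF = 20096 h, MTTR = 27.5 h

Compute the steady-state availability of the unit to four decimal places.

A(A) = MTBF/(MTBF+MTTR) = 20096/(20096+27.5) = 0.9986

0.9986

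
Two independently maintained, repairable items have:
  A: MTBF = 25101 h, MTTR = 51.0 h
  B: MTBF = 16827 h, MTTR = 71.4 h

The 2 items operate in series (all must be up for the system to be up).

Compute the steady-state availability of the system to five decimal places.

A(A) = MTBF/(MTBF+MTTR) = 25101/(25101+51.0) = 0.997972
A(B) = MTBF/(MTBF+MTTR) = 16827/(16827+71.4) = 0.995775
Series availability: 0.997972 × 0.995775 = 0.99376

0.99376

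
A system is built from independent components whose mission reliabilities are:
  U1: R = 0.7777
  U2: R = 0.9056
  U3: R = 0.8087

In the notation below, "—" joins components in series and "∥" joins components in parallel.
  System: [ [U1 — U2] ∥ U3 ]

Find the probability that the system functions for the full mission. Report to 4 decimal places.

0.9434

Series (U1 and U2): 0.777700 × 0.905600 = 0.704285
Parallel ([0.704285] and U3): 1 − (1 − 0.704285)(1 − 0.808700) = 0.9434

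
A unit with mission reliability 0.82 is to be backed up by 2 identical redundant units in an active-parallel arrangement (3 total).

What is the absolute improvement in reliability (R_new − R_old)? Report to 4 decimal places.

0.1742

R_before = 0.82
R_after = 1 − (1 − 0.82)^3 = 0.9942
ΔR = 0.9942 − 0.82 = 0.1742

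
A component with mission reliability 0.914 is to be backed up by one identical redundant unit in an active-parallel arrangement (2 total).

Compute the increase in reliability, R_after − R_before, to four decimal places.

0.0786

R_before = 0.914
R_after = 1 − (1 − 0.914)^2 = 0.9926
ΔR = 0.9926 − 0.914 = 0.0786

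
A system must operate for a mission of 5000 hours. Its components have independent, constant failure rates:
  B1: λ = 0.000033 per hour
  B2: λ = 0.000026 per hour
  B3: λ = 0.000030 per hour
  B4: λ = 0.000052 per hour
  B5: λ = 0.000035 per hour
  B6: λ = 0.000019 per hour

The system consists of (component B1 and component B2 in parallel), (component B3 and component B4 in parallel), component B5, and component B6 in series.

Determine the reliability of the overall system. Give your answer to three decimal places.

R(B1) = exp(−0.000033 × 5000) = 0.84789
R(B2) = exp(−0.000026 × 5000) = 0.87810
R(B3) = exp(−0.000030 × 5000) = 0.86071
R(B4) = exp(−0.000052 × 5000) = 0.77105
R(B5) = exp(−0.000035 × 5000) = 0.83946
R(B6) = exp(−0.000019 × 5000) = 0.90937
Parallel (B1 and B2): 1 − (1 − 0.84789)(1 − 0.87810) = 0.98146
Parallel (B3 and B4): 1 − (1 − 0.86071)(1 − 0.77105) = 0.96811
Series ([0.98146], [0.96811], B5, and B6): 0.98146 × 0.96811 × 0.83946 × 0.90937 = 0.725

0.725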